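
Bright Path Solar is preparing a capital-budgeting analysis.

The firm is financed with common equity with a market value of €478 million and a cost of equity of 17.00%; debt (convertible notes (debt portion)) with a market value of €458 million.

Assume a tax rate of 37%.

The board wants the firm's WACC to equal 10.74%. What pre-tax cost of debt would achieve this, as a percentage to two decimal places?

Total capital V = 478 + 458 = 936.
Equity weight = 478/936 = 0.5107.
Convertible notes (debt portion) weight = 458/936 = 0.4893.
Equity contribution = 0.5107 × 17% = 8.6816%.
Remaining for debt = 10.74% − 8.6816% = 2.0584%.
Rd × (1 − 37%) × 0.4893 = 2.0584%  ⇒  Rd = 6.6772%.

6.68%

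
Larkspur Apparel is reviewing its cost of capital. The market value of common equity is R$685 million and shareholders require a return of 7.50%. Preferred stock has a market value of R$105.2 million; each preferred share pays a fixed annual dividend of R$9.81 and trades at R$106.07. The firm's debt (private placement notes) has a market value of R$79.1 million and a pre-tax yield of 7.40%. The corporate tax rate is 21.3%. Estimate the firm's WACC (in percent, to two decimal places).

7.56%

Cost of preferred: Rp = 9.81 / 106.07 = 9.2486%.
Total capital V = 685 + 105.2 + 79.1 = 869.3.
Equity: weight = 685/869.3 = 0.7880; cost = 7.5%.
Preferred: weight = 105.2/869.3 = 0.1210; cost = 9.2486%.
Private placement notes: weight = 79.1/869.3 = 0.0910; after-tax cost = 7.4% × (1 − 21.3%) = 5.8238%.
WACC = 0.7880 × 7.5000% + 0.1210 × 9.2486% + 0.0910 × 5.8238% = 7.5591%.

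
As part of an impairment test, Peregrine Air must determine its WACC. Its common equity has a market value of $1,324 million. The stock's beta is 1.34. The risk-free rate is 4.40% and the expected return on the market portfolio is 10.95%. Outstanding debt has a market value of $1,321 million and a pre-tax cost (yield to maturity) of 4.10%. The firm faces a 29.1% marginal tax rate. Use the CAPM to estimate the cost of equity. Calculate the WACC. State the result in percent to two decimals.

8.05%

Market risk premium = 10.95% − 4.4% = 6.55%.
Cost of equity via CAPM: Re = 4.4% + 1.34 × 6.55% = 13.1770%.
Total capital V = 1324 + 1321 = 2645.
Equity: weight = 1324/2645 = 0.5006; cost = 13.177%.
Debt: weight = 1321/2645 = 0.4994; after-tax cost = 4.1% × (1 − 29.1%) = 2.9069%.
WACC = 0.5006 × 13.1770% + 0.4994 × 2.9069% = 8.0478%.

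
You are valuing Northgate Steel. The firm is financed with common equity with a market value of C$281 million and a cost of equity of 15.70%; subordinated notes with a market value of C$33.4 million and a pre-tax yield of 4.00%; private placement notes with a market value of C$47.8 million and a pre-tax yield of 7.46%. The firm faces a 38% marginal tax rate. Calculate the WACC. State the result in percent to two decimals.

Total capital V = 281 + 33.4 + 47.8 = 362.2.
Equity: weight = 281/362.2 = 0.7758; cost = 15.7%.
Subordinated notes: weight = 33.4/362.2 = 0.0922; after-tax cost = 4% × (1 − 38%) = 2.4800%.
Private placement notes: weight = 47.8/362.2 = 0.1320; after-tax cost = 7.46% × (1 − 38%) = 4.6252%.
WACC = 0.7758 × 15.7000% + 0.0922 × 2.4800% + 0.1320 × 4.6252% = 13.0194%.

13.02%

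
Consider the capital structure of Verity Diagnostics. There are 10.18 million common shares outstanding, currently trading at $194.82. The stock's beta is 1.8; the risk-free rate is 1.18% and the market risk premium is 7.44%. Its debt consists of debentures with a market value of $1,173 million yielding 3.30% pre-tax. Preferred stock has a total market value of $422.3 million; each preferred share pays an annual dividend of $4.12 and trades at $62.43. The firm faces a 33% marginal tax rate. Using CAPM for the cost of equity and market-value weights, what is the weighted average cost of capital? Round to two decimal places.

Cost of equity via CAPM: Re = 1.18% + 1.8 × 7.44% = 14.5720%.
Cost of preferred: Rp = 4.12 / 62.43 = 6.5994%.
Market value of equity E = 194.82 × 10.18m = 1983.2676m.
Total capital V = 1983.2676 + 422.3 + 1173 = 3578.5676.
Equity: weight = 1983.2676/3578.5676 = 0.5542; cost = 14.572%.
Preferred: weight = 422.3/3578.5676 = 0.1180; cost = 6.5994%.
Debentures: weight = 1173/3578.5676 = 0.3278; after-tax cost = 3.3% × (1 − 33%) = 2.2110%.
WACC = 0.5542 × 14.5720% + 0.1180 × 6.5994% + 0.3278 × 2.2110% = 9.5794%.

9.58%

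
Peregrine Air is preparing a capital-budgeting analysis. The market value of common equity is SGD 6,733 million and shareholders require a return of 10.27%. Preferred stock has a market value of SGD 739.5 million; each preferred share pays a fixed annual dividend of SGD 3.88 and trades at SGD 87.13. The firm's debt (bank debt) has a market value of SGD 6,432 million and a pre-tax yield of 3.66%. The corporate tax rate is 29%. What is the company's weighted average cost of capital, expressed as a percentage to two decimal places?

6.41%

Cost of preferred: Rp = 3.88 / 87.13 = 4.4531%.
Total capital V = 6733 + 739.5 + 6432 = 13904.5.
Equity: weight = 6733/13904.5 = 0.4842; cost = 10.27%.
Preferred: weight = 739.5/13904.5 = 0.0532; cost = 4.4531%.
Bank debt: weight = 6432/13904.5 = 0.4626; after-tax cost = 3.66% × (1 − 29%) = 2.5986%.
WACC = 0.4842 × 10.2700% + 0.0532 × 4.4531% + 0.4626 × 2.5986% = 6.4120%.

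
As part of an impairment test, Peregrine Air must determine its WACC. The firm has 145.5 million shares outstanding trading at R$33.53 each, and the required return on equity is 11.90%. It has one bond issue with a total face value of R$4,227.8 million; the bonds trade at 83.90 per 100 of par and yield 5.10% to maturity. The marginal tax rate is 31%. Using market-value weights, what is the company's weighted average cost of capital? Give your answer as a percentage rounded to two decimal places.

Market value of equity E = 33.53 × 145.5m = 4878.615m. Market value of debt D = 4227.8m × 83.9/100 = 3547.1242m.
Total capital V = 4878.615 + 3547.1242 = 8425.7392.
Equity: weight = 4878.615/8425.7392 = 0.5790; cost = 11.9%.
Bonds outstanding: weight = 3547.1242/8425.7392 = 0.4210; after-tax cost = 5.1% × (1 − 31%) = 3.5190%.
WACC = 0.5790 × 11.9000% + 0.4210 × 3.5190% = 8.3717%.

8.37%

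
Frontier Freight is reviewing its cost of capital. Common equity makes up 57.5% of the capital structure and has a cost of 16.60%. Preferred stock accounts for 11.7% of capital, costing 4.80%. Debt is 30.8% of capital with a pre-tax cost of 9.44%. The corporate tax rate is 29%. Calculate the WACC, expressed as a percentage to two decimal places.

12.17%

After-tax cost of debt = 9.44% × (1 − 29%) = 6.7024%.
WACC = 0.575 × 16.6000% + 0.117 × 4.8000% + 0.308 × 6.7024% = 12.1709%.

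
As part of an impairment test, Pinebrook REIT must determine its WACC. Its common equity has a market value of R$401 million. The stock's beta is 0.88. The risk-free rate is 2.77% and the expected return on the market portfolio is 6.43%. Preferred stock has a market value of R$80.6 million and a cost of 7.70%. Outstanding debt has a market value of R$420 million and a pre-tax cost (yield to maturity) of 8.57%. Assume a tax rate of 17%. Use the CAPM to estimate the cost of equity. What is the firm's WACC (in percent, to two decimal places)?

6.67%

Market risk premium = 6.43% − 2.77% = 3.66%.
Cost of equity via CAPM: Re = 2.77% + 0.88 × 3.66% = 5.9908%.
Total capital V = 401 + 80.6 + 420 = 901.6.
Equity: weight = 401/901.6 = 0.4448; cost = 5.9908%.
Preferred: weight = 80.6/901.6 = 0.0894; cost = 7.7%.
Debt: weight = 420/901.6 = 0.4658; after-tax cost = 8.57% × (1 − 17%) = 7.1131%.
WACC = 0.4448 × 5.9908% + 0.0894 × 7.7000% + 0.4658 × 7.1131% = 6.6664%.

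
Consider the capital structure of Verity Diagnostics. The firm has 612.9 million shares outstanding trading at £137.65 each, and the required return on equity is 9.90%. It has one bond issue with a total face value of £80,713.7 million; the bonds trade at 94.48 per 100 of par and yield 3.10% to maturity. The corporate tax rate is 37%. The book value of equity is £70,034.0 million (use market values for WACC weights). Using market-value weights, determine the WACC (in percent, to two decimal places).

6.13%

Market value of equity E = 137.65 × 612.9m = 84365.685m. Market value of debt D = 80713.7m × 94.48/100 = 76258.30376m.
Total capital V = 84365.685 + 76258.30376 = 160623.98876.
Equity: weight = 84365.685/160623.98876 = 0.5252; cost = 9.9%.
Bonds outstanding: weight = 76258.30376/160623.98876 = 0.4748; after-tax cost = 3.1% × (1 − 37%) = 1.9530%.
WACC = 0.5252 × 9.9000% + 0.4748 × 1.9530% = 6.1271%.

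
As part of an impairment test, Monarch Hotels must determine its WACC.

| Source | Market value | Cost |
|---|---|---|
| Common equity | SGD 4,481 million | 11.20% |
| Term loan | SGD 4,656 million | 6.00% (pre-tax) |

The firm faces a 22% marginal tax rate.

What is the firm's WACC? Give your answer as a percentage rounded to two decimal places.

Total capital V = 4481 + 4656 = 9137.
Equity: weight = 4481/9137 = 0.4904; cost = 11.2%.
Term loan: weight = 4656/9137 = 0.5096; after-tax cost = 6% × (1 − 22%) = 4.6800%.
WACC = 0.4904 × 11.2000% + 0.5096 × 4.6800% = 7.8776%.

7.88%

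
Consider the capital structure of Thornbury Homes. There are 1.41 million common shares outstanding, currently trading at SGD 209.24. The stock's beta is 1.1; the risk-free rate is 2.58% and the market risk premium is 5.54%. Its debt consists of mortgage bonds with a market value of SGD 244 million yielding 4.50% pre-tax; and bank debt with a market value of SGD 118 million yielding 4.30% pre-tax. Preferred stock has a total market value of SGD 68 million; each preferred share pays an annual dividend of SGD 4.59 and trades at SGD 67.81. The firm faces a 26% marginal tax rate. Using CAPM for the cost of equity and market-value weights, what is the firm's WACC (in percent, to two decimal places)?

5.80%

Cost of equity via CAPM: Re = 2.58% + 1.1 × 5.54% = 8.6740%.
Cost of preferred: Rp = 4.59 / 67.81 = 6.7689%.
Market value of equity E = 209.24 × 1.41m = 295.0284m.
Total capital V = 295.0284 + 68 + 244 + 118 = 725.0284.
Equity: weight = 295.0284/725.0284 = 0.4069; cost = 8.674%.
Preferred: weight = 68/725.0284 = 0.0938; cost = 6.7689%.
Mortgage bonds: weight = 244/725.0284 = 0.3365; after-tax cost = 4.5% × (1 − 26%) = 3.3300%.
Bank debt: weight = 118/725.0284 = 0.1628; after-tax cost = 4.3% × (1 − 26%) = 3.1820%.
WACC = 0.4069 × 8.6740% + 0.0938 × 6.7689% + 0.3365 × 3.3300% + 0.1628 × 3.1820% = 5.8030%.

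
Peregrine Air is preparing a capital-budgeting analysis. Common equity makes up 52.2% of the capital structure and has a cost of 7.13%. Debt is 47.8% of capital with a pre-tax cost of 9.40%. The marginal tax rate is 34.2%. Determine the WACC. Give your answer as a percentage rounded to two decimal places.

After-tax cost of debt = 9.4% × (1 − 34.2%) = 6.1852%.
WACC = 0.522 × 7.1300% + 0.478 × 6.1852% = 6.6784%.

6.68%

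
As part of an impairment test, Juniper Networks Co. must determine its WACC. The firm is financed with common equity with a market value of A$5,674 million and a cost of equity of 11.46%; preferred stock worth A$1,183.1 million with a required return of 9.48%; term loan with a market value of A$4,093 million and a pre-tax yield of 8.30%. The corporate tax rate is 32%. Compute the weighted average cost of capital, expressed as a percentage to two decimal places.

9.07%

Total capital V = 5674 + 1183.1 + 4093 = 10950.1.
Equity: weight = 5674/10950.1 = 0.5182; cost = 11.46%.
Preferred: weight = 1183.1/10950.1 = 0.1080; cost = 9.48%.
Term loan: weight = 4093/10950.1 = 0.3738; after-tax cost = 8.3% × (1 − 32%) = 5.6440%.
WACC = 0.5182 × 11.4600% + 0.1080 × 9.4800% + 0.3738 × 5.6440% = 9.0721%.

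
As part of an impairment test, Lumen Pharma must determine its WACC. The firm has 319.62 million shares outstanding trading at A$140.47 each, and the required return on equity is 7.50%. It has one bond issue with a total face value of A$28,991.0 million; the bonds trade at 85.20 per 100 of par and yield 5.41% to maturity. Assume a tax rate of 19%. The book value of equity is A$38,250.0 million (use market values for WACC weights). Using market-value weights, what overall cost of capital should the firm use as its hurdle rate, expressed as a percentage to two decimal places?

Market value of equity E = 140.47 × 319.62m = 44897.0214m. Market value of debt D = 28991m × 85.2/100 = 24700.332m.
Total capital V = 44897.0214 + 24700.332 = 69597.3534.
Equity: weight = 44897.0214/69597.3534 = 0.6451; cost = 7.5%.
Bonds outstanding: weight = 24700.332/69597.3534 = 0.3549; after-tax cost = 5.41% × (1 − 19%) = 4.3821%.
WACC = 0.6451 × 7.5000% + 0.3549 × 4.3821% = 6.3934%.

6.39%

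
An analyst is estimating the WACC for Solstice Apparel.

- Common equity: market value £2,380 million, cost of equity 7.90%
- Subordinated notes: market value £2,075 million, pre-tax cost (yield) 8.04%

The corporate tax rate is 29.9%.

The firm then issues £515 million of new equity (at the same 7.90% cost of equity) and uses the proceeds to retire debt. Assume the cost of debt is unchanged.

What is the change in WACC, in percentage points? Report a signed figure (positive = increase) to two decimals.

+0.26 pp

Current WACC:
Total capital V = 2380 + 2075 = 4455.
Equity: weight = 2380/4455 = 0.5342; cost = 7.9%.
Subordinated notes: weight = 2075/4455 = 0.4658; after-tax cost = 8.04% × (1 − 29.9%) = 5.6360%.
WACC = 0.5342 × 7.9000% + 0.4658 × 5.6360% = 6.8455%.
After the change:
Total capital V = 2895 + 1560 = 4455.
Equity: weight = 2895/4455 = 0.6498; cost = 7.9%.
Subordinated notes: weight = 1560/4455 = 0.3502; after-tax cost = 8.04% × (1 − 29.9%) = 5.6360%.
WACC = 0.6498 × 7.9000% + 0.3502 × 5.6360% = 7.1072%.
Change in WACC = 7.1072% − 6.8455% = 0.2617 pp.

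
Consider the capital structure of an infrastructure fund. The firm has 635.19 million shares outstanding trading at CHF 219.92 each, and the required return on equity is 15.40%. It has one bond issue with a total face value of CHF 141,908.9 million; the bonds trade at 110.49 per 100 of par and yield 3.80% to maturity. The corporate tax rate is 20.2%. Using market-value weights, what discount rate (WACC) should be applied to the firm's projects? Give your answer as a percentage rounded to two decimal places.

Market value of equity E = 219.92 × 635.19m = 139690.9848m. Market value of debt D = 141908.9m × 110.49/100 = 156795.14361m.
Total capital V = 139690.9848 + 156795.14361 = 296486.12841.
Equity: weight = 139690.9848/296486.12841 = 0.4712; cost = 15.4%.
Bonds outstanding: weight = 156795.14361/296486.12841 = 0.5288; after-tax cost = 3.8% × (1 − 20.2%) = 3.0324%.
WACC = 0.4712 × 15.4000% + 0.5288 × 3.0324% = 8.8595%.

8.86%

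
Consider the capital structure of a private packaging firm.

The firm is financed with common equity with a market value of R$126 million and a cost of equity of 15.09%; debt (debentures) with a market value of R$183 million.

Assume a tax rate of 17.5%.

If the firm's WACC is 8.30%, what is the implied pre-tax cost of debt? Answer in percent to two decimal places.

4.39%

Total capital V = 126 + 183 = 309.
Equity weight = 126/309 = 0.4078.
Debentures weight = 183/309 = 0.5922.
Equity contribution = 0.4078 × 15.09% = 6.1532%.
Remaining for debt = 8.3% − 6.1532% = 2.1468%.
Rd × (1 − 17.5%) × 0.5922 = 2.1468%  ⇒  Rd = 4.3938%.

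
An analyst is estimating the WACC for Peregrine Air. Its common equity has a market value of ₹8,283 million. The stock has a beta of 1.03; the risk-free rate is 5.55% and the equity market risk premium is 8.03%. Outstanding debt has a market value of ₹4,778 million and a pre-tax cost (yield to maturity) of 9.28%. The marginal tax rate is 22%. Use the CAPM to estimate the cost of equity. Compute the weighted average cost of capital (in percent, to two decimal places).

Cost of equity via CAPM: Re = 5.55% + 1.03 × 8.03% = 13.8209%.
Total capital V = 8283 + 4778 = 13061.
Equity: weight = 8283/13061 = 0.6342; cost = 13.8209%.
Debt: weight = 4778/13061 = 0.3658; after-tax cost = 9.28% × (1 − 22%) = 7.2384%.
WACC = 0.6342 × 13.8209% + 0.3658 × 7.2384% = 11.4129%.

11.41%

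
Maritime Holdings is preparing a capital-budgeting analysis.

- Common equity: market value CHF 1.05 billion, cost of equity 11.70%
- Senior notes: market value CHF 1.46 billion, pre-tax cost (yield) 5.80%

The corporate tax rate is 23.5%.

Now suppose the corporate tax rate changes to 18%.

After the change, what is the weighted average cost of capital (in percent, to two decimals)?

7.66%

After the change:
Total capital V = 1.05 + 1.46 = 2.51.
Equity: weight = 1.05/2.51 = 0.4183; cost = 11.7%.
Senior notes: weight = 1.46/2.51 = 0.5817; after-tax cost = 5.8% × (1 − 18%) = 4.7560%.
WACC = 0.4183 × 11.7000% + 0.5817 × 4.7560% = 7.6609%.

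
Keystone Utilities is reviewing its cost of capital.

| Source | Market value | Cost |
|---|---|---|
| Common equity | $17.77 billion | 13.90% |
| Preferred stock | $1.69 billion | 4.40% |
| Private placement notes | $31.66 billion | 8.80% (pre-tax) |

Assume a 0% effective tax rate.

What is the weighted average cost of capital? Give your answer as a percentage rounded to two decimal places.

10.43%

Total capital V = 17.77 + 1.69 + 31.66 = 51.12.
Equity: weight = 17.77/51.12 = 0.3476; cost = 13.9%.
Preferred: weight = 1.69/51.12 = 0.0331; cost = 4.4%.
Private placement notes: weight = 31.66/51.12 = 0.6193; after-tax cost = 8.8% × (1 − 0%) = 8.8000%.
WACC = 0.3476 × 13.9000% + 0.0331 × 4.4000% + 0.6193 × 8.8000% = 10.4274%.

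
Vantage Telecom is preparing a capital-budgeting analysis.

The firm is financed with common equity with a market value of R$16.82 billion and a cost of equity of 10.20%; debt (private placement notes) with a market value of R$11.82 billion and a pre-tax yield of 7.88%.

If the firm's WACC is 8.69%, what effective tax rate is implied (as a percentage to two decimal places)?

16.99%

Total capital V = 16.82 + 11.82 = 28.64.
Equity weight = 16.82/28.64 = 0.5873.
Private placement notes weight = 11.82/28.64 = 0.4127.
Equity contribution = 0.5873 × 10.2% = 5.9904%.
Debt contribution must be 8.69% − 5.9904% = 2.6996%.
0.4127 × 7.88% × (1 − T) = 2.6996%  ⇒  (1 − T) = 0.8301.
T = 16.9892%.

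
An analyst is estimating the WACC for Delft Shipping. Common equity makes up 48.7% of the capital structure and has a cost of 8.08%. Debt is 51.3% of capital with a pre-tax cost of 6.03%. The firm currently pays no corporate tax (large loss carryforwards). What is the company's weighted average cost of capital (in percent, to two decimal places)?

7.03%

After-tax cost of debt = 6.03% × (1 − 0%) = 6.0300%.
WACC = 0.487 × 8.0800% + 0.513 × 6.0300% = 7.0284%.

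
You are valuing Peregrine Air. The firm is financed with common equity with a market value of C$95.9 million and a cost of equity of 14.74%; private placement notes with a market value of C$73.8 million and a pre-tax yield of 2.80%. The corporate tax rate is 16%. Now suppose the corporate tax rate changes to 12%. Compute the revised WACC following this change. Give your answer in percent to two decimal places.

9.40%

After the change:
Total capital V = 95.9 + 73.8 = 169.7.
Equity: weight = 95.9/169.7 = 0.5651; cost = 14.74%.
Private placement notes: weight = 73.8/169.7 = 0.4349; after-tax cost = 2.8% × (1 − 12%) = 2.4640%.
WACC = 0.5651 × 14.7400% + 0.4349 × 2.4640% = 9.4014%.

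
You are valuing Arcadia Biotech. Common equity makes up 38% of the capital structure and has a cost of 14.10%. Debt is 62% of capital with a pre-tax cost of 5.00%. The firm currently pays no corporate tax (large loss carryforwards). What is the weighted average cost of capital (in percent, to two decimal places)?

After-tax cost of debt = 5% × (1 − 0%) = 5.0000%.
WACC = 0.380 × 14.1000% + 0.620 × 5.0000% = 8.4580%.

8.46%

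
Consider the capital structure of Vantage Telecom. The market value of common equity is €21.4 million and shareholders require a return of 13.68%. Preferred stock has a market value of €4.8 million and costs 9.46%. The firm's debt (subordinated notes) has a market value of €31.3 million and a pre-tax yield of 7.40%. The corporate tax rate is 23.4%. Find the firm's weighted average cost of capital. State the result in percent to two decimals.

Total capital V = 21.4 + 4.8 + 31.3 = 57.5.
Equity: weight = 21.4/57.5 = 0.3722; cost = 13.68%.
Preferred: weight = 4.8/57.5 = 0.0835; cost = 9.46%.
Subordinated notes: weight = 31.3/57.5 = 0.5443; after-tax cost = 7.4% × (1 − 23.4%) = 5.6684%.
WACC = 0.3722 × 13.6800% + 0.0835 × 9.4600% + 0.5443 × 5.6684% = 8.9666%.

8.97%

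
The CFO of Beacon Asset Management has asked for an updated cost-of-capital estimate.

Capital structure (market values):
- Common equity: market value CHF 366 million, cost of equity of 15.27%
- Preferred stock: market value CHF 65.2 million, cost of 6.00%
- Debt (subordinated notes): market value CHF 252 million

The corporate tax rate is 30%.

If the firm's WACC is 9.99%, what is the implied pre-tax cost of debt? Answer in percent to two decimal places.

Total capital V = 366 + 65.2 + 252 = 683.2.
Equity weight = 366/683.2 = 0.5357.
Preferred weight = 65.2/683.2 = 0.0954.
Subordinated notes weight = 252/683.2 = 0.3689.
Equity contribution = 0.5357 × 15.27% = 8.1804%.
Preferred contribution = 0.0954 × 6% = 0.5726%.
Remaining for debt = 9.99% − 8.7530% = 1.2370%.
Rd × (1 − 30%) × 0.3689 = 1.2370%  ⇒  Rd = 4.7911%.

4.79%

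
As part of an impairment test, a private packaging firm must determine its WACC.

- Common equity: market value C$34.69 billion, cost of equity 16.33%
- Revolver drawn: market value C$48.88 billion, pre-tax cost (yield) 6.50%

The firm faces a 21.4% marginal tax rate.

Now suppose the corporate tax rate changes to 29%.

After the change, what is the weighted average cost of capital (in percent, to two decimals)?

9.48%

After the change:
Total capital V = 34.69 + 48.88 = 83.57.
Equity: weight = 34.69/83.57 = 0.4151; cost = 16.33%.
Revolver drawn: weight = 48.88/83.57 = 0.5849; after-tax cost = 6.5% × (1 − 29%) = 4.6150%.
WACC = 0.4151 × 16.3300% + 0.5849 × 4.6150% = 9.4779%.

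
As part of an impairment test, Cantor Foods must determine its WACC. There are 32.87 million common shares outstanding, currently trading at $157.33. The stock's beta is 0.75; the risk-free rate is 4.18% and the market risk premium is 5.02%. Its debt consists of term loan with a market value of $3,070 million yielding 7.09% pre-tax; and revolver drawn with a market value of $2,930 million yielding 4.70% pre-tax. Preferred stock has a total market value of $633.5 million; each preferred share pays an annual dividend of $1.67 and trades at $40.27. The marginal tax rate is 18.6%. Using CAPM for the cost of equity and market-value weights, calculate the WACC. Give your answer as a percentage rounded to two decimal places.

Cost of equity via CAPM: Re = 4.18% + 0.75 × 5.02% = 7.9450%.
Cost of preferred: Rp = 1.67 / 40.27 = 4.1470%.
Market value of equity E = 157.33 × 32.87m = 5171.4371m.
Total capital V = 5171.4371 + 633.5 + 3070 + 2930 = 11804.9371.
Equity: weight = 5171.4371/11804.9371 = 0.4381; cost = 7.945%.
Preferred: weight = 633.5/11804.9371 = 0.0537; cost = 4.147%.
Term loan: weight = 3070/11804.9371 = 0.2601; after-tax cost = 7.09% × (1 − 18.6%) = 5.7713%.
Revolver drawn: weight = 2930/11804.9371 = 0.2482; after-tax cost = 4.7% × (1 − 18.6%) = 3.8258%.
WACC = 0.4381 × 7.9450% + 0.0537 × 4.1470% + 0.2601 × 5.7713% + 0.2482 × 3.8258% = 6.1535%.

6.15%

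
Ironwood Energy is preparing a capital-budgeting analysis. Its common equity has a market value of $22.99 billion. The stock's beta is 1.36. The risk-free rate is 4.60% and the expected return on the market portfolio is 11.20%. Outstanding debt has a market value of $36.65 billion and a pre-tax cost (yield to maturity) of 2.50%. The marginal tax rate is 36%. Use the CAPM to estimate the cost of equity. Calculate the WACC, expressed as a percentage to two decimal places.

Market risk premium = 11.2% − 4.6% = 6.6%.
Cost of equity via CAPM: Re = 4.6% + 1.36 × 6.6% = 13.5760%.
Total capital V = 22.99 + 36.65 = 59.64.
Equity: weight = 22.99/59.64 = 0.3855; cost = 13.576%.
Debt: weight = 36.65/59.64 = 0.6145; after-tax cost = 2.5% × (1 − 36%) = 1.6000%.
WACC = 0.3855 × 13.5760% + 0.6145 × 1.6000% = 6.2165%.

6.22%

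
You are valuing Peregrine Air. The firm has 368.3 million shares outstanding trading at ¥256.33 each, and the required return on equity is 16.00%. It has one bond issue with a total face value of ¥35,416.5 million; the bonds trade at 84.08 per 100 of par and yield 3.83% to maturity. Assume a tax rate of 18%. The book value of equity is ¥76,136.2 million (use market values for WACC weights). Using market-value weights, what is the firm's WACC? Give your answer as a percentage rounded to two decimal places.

Market value of equity E = 256.33 × 368.3m = 94406.339m. Market value of debt D = 35416.5m × 84.08/100 = 29778.1932m.
Total capital V = 94406.339 + 29778.1932 = 124184.5322.
Equity: weight = 94406.339/124184.5322 = 0.7602; cost = 16%.
Bonds outstanding: weight = 29778.1932/124184.5322 = 0.2398; after-tax cost = 3.83% × (1 − 18%) = 3.1406%.
WACC = 0.7602 × 16.0000% + 0.2398 × 3.1406% = 12.9164%.

12.92%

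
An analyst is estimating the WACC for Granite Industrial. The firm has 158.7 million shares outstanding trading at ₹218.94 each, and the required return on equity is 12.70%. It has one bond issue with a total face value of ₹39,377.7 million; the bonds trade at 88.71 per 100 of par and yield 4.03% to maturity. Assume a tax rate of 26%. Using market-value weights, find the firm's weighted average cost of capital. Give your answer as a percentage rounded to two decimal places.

7.83%

Market value of equity E = 218.94 × 158.7m = 34745.778m. Market value of debt D = 39377.7m × 88.71/100 = 34931.95767m.
Total capital V = 34745.778 + 34931.95767 = 69677.73567.
Equity: weight = 34745.778/69677.73567 = 0.4987; cost = 12.7%.
Bonds outstanding: weight = 34931.95767/69677.73567 = 0.5013; after-tax cost = 4.03% × (1 − 26%) = 2.9822%.
WACC = 0.4987 × 12.7000% + 0.5013 × 2.9822% = 7.8281%.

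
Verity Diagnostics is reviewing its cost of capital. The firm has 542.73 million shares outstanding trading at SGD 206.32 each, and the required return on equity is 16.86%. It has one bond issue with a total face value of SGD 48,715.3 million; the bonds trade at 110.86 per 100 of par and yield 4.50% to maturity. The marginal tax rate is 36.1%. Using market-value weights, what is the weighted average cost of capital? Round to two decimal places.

Market value of equity E = 206.32 × 542.73m = 111976.0536m. Market value of debt D = 48715.3m × 110.86/100 = 54005.78158m.
Total capital V = 111976.0536 + 54005.78158 = 165981.83518.
Equity: weight = 111976.0536/165981.83518 = 0.6746; cost = 16.86%.
Bonds outstanding: weight = 54005.78158/165981.83518 = 0.3254; after-tax cost = 4.5% × (1 − 36.1%) = 2.8755%.
WACC = 0.6746 × 16.8600% + 0.3254 × 2.8755% = 12.3098%.

12.31%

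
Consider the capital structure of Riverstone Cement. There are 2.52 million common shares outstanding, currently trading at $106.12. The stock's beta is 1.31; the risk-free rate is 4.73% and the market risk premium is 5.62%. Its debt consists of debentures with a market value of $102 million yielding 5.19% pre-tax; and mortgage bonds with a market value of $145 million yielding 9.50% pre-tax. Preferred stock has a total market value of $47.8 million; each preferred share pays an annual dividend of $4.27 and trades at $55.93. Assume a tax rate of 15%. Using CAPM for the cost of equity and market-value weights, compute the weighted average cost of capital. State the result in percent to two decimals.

9.28%

Cost of equity via CAPM: Re = 4.73% + 1.31 × 5.62% = 12.0922%.
Cost of preferred: Rp = 4.27 / 55.93 = 7.6345%.
Market value of equity E = 106.12 × 2.52m = 267.4224m.
Total capital V = 267.4224 + 47.8 + 102 + 145 = 562.2224.
Equity: weight = 267.4224/562.2224 = 0.4757; cost = 12.0922%.
Preferred: weight = 47.8/562.2224 = 0.0850; cost = 7.6345%.
Debentures: weight = 102/562.2224 = 0.1814; after-tax cost = 5.19% × (1 − 15%) = 4.4115%.
Mortgage bonds: weight = 145/562.2224 = 0.2579; after-tax cost = 9.5% × (1 − 15%) = 8.0750%.
WACC = 0.4757 × 12.0922% + 0.0850 × 7.6345% + 0.1814 × 4.4115% + 0.2579 × 8.0750% = 9.2837%.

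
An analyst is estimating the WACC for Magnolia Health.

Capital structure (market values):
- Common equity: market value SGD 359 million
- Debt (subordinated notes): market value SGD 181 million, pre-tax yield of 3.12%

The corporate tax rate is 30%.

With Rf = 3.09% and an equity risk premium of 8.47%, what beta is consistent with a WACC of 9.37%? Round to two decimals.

Total capital V = 359 + 181 = 540.
Equity weight = 359/540 = 0.6648.
Subordinated notes weight = 181/540 = 0.3352.
Debt contribution = 0.3352 × 3.12% × (1 − 30%) = 0.7320%.
Required equity contribution = 9.37% − 0.7320% = 8.6380%  ⇒  Re = 12.9930%.
CAPM: 12.9930% = 3.09% + β × 8.47%  ⇒  β = 1.1692.

1.17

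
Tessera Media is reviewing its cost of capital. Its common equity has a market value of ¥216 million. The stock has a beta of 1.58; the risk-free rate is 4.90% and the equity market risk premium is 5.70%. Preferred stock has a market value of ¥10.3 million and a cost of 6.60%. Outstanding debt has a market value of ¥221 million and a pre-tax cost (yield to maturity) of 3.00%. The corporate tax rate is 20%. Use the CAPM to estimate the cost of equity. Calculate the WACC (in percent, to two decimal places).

Cost of equity via CAPM: Re = 4.9% + 1.58 × 5.7% = 13.9060%.
Total capital V = 216 + 10.3 + 221 = 447.3.
Equity: weight = 216/447.3 = 0.4829; cost = 13.906%.
Preferred: weight = 10.3/447.3 = 0.0230; cost = 6.6%.
Debt: weight = 221/447.3 = 0.4941; after-tax cost = 3% × (1 − 20%) = 2.4000%.
WACC = 0.4829 × 13.9060% + 0.0230 × 6.6000% + 0.4941 × 2.4000% = 8.0529%.

8.05%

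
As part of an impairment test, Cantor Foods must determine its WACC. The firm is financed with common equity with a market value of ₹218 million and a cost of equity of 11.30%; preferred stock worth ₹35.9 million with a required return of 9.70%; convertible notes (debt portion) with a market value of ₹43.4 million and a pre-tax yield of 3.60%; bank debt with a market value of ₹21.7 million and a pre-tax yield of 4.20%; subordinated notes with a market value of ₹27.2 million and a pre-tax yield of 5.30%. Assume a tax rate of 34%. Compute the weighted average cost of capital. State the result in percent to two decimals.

Total capital V = 218 + 35.9 + 43.4 + 21.7 + 27.2 = 346.2.
Equity: weight = 218/346.2 = 0.6297; cost = 11.3%.
Preferred: weight = 35.9/346.2 = 0.1037; cost = 9.7%.
Convertible notes (debt portion): weight = 43.4/346.2 = 0.1254; after-tax cost = 3.6% × (1 − 34%) = 2.3760%.
Bank debt: weight = 21.7/346.2 = 0.0627; after-tax cost = 4.2% × (1 − 34%) = 2.7720%.
Subordinated notes: weight = 27.2/346.2 = 0.0786; after-tax cost = 5.3% × (1 − 34%) = 3.4980%.
WACC = 0.6297 × 11.3000% + 0.1037 × 9.7000% + 0.1254 × 2.3760% + 0.0627 × 2.7720% + 0.0786 × 3.4980% = 8.8678%.

8.87%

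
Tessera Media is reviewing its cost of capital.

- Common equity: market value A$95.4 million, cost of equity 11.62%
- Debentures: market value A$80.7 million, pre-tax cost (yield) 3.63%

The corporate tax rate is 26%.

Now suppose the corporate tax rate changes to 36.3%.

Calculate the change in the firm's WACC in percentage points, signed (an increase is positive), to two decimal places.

-0.17 pp

Current WACC:
Total capital V = 95.4 + 80.7 = 176.1.
Equity: weight = 95.4/176.1 = 0.5417; cost = 11.62%.
Debentures: weight = 80.7/176.1 = 0.4583; after-tax cost = 3.63% × (1 − 26%) = 2.6862%.
WACC = 0.5417 × 11.6200% + 0.4583 × 2.6862% = 7.5260%.
After the change:
Total capital V = 95.4 + 80.7 = 176.1.
Equity: weight = 95.4/176.1 = 0.5417; cost = 11.62%.
Debentures: weight = 80.7/176.1 = 0.4583; after-tax cost = 3.63% × (1 − 36.3%) = 2.3123%.
WACC = 0.5417 × 11.6200% + 0.4583 × 2.3123% = 7.3546%.
Change in WACC = 7.3546% − 7.5260% = -0.1713 pp.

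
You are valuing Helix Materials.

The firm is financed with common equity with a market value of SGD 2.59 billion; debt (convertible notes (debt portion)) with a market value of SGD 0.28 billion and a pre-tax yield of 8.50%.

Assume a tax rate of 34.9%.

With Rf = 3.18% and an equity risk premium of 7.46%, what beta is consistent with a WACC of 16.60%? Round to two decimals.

1.96

Total capital V = 2.59 + 0.28 = 2.87.
Equity weight = 2.59/2.87 = 0.9024.
Convertible notes (debt portion) weight = 0.28/2.87 = 0.0976.
Debt contribution = 0.0976 × 8.5% × (1 − 34.9%) = 0.5399%.
Required equity contribution = 16.6% − 0.5399% = 16.0601%  ⇒  Re = 17.7964%.
CAPM: 17.7964% = 3.18% + β × 7.46%  ⇒  β = 1.9593.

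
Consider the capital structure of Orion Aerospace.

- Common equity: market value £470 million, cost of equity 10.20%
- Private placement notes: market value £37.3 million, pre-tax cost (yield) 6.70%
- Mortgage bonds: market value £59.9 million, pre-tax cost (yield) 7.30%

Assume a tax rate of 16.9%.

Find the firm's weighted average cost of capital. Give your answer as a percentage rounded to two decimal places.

9.46%

Total capital V = 470 + 37.3 + 59.9 = 567.2.
Equity: weight = 470/567.2 = 0.8286; cost = 10.2%.
Private placement notes: weight = 37.3/567.2 = 0.0658; after-tax cost = 6.7% × (1 − 16.9%) = 5.5677%.
Mortgage bonds: weight = 59.9/567.2 = 0.1056; after-tax cost = 7.3% × (1 − 16.9%) = 6.0663%.
WACC = 0.8286 × 10.2000% + 0.0658 × 5.5677% + 0.1056 × 6.0663% = 9.4588%.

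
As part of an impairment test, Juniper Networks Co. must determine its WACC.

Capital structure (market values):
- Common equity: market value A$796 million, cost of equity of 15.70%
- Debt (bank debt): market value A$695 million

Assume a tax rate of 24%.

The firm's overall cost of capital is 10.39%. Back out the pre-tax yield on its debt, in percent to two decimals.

5.67%

Total capital V = 796 + 695 = 1491.
Equity weight = 796/1491 = 0.5339.
Bank debt weight = 695/1491 = 0.4661.
Equity contribution = 0.5339 × 15.7% = 8.3818%.
Remaining for debt = 10.39% − 8.3818% = 2.0082%.
Rd × (1 − 24%) × 0.4661 = 2.0082%  ⇒  Rd = 5.6689%.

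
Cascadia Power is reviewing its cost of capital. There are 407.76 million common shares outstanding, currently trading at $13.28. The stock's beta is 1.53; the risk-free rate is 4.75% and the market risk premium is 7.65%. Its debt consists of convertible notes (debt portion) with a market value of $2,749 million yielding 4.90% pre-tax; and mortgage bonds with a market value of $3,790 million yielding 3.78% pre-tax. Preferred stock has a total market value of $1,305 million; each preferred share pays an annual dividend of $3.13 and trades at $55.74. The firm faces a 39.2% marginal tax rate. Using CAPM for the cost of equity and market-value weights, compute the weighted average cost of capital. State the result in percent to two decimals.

Cost of equity via CAPM: Re = 4.75% + 1.53 × 7.65% = 16.4545%.
Cost of preferred: Rp = 3.13 / 55.74 = 5.6154%.
Market value of equity E = 13.28 × 407.76m = 5415.0528m.
Total capital V = 5415.0528 + 1305 + 2749 + 3790 = 13259.0528.
Equity: weight = 5415.0528/13259.0528 = 0.4084; cost = 16.4545%.
Preferred: weight = 1305/13259.0528 = 0.0984; cost = 5.6154%.
Convertible notes (debt portion): weight = 2749/13259.0528 = 0.2073; after-tax cost = 4.9% × (1 − 39.2%) = 2.9792%.
Mortgage bonds: weight = 3790/13259.0528 = 0.2858; after-tax cost = 3.78% × (1 − 39.2%) = 2.2982%.
WACC = 0.4084 × 16.4545% + 0.0984 × 5.6154% + 0.2073 × 2.9792% + 0.2858 × 2.2982% = 8.5474%.

8.55%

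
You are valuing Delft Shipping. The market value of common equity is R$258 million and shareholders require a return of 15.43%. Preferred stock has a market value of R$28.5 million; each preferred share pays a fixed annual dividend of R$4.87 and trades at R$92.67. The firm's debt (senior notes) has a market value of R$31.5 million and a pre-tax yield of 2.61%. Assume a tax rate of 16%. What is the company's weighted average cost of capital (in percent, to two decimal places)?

Cost of preferred: Rp = 4.87 / 92.67 = 5.2552%.
Total capital V = 258 + 28.5 + 31.5 = 318.
Equity: weight = 258/318 = 0.8113; cost = 15.43%.
Preferred: weight = 28.5/318 = 0.0896; cost = 5.2552%.
Senior notes: weight = 31.5/318 = 0.0991; after-tax cost = 2.61% × (1 − 16%) = 2.1924%.
WACC = 0.8113 × 15.4300% + 0.0896 × 5.2552% + 0.0991 × 2.1924% = 13.2068%.

13.21%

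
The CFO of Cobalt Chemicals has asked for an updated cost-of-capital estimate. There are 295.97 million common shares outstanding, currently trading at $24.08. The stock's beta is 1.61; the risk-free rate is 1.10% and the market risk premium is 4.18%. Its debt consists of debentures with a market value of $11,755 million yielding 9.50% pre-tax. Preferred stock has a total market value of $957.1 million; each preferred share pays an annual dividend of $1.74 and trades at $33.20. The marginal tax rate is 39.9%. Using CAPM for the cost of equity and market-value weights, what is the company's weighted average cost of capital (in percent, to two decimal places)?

Cost of equity via CAPM: Re = 1.1% + 1.61 × 4.18% = 7.8298%.
Cost of preferred: Rp = 1.74 / 33.2 = 5.2410%.
Market value of equity E = 24.08 × 295.97m = 7126.9576m.
Total capital V = 7126.9576 + 957.1 + 11755 = 19839.0576.
Equity: weight = 7126.9576/19839.0576 = 0.3592; cost = 7.8298%.
Preferred: weight = 957.1/19839.0576 = 0.0482; cost = 5.241%.
Debentures: weight = 11755/19839.0576 = 0.5925; after-tax cost = 9.5% × (1 − 39.9%) = 5.7095%.
WACC = 0.3592 × 7.8298% + 0.0482 × 5.2410% + 0.5925 × 5.7095% = 6.4486%.

6.45%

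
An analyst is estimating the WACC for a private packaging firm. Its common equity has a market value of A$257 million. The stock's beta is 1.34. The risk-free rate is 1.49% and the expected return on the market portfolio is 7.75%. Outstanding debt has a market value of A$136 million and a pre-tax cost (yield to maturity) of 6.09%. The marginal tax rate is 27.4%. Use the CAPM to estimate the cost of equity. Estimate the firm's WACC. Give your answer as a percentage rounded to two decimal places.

7.99%

Market risk premium = 7.75% − 1.49% = 6.26%.
Cost of equity via CAPM: Re = 1.49% + 1.34 × 6.26% = 9.8784%.
Total capital V = 257 + 136 = 393.
Equity: weight = 257/393 = 0.6539; cost = 9.8784%.
Debt: weight = 136/393 = 0.3461; after-tax cost = 6.09% × (1 − 27.4%) = 4.4213%.
WACC = 0.6539 × 9.8784% + 0.3461 × 4.4213% = 7.9900%.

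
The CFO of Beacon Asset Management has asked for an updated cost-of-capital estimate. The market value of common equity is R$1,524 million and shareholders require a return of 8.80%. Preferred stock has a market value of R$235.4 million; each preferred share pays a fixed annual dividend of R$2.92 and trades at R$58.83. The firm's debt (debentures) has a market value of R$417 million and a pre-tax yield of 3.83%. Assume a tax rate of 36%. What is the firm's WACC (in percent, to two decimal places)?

7.17%

Cost of preferred: Rp = 2.92 / 58.83 = 4.9635%.
Total capital V = 1524 + 235.4 + 417 = 2176.4.
Equity: weight = 1524/2176.4 = 0.7002; cost = 8.8%.
Preferred: weight = 235.4/2176.4 = 0.1082; cost = 4.9635%.
Debentures: weight = 417/2176.4 = 0.1916; after-tax cost = 3.83% × (1 − 36%) = 2.4512%.
WACC = 0.7002 × 8.8000% + 0.1082 × 4.9635% + 0.1916 × 2.4512% = 7.1686%.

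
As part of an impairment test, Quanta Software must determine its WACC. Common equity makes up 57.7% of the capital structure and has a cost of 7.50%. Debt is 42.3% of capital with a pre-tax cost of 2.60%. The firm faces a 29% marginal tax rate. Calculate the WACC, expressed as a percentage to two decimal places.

After-tax cost of debt = 2.6% × (1 − 29%) = 1.8460%.
WACC = 0.577 × 7.5000% + 0.423 × 1.8460% = 5.1084%.

5.11%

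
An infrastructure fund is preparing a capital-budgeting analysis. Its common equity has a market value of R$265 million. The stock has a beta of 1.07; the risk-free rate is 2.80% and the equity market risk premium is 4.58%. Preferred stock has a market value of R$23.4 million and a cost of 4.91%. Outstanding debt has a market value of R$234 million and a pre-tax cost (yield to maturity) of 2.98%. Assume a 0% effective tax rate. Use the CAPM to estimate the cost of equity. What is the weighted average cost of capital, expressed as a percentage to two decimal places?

5.46%

Cost of equity via CAPM: Re = 2.8% + 1.07 × 4.58% = 7.7006%.
Total capital V = 265 + 23.4 + 234 = 522.4.
Equity: weight = 265/522.4 = 0.5073; cost = 7.7006%.
Preferred: weight = 23.4/522.4 = 0.0448; cost = 4.91%.
Debt: weight = 234/522.4 = 0.4479; after-tax cost = 2.98% × (1 − 0%) = 2.9800%.
WACC = 0.5073 × 7.7006% + 0.0448 × 4.9100% + 0.4479 × 2.9800% = 5.4611%.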